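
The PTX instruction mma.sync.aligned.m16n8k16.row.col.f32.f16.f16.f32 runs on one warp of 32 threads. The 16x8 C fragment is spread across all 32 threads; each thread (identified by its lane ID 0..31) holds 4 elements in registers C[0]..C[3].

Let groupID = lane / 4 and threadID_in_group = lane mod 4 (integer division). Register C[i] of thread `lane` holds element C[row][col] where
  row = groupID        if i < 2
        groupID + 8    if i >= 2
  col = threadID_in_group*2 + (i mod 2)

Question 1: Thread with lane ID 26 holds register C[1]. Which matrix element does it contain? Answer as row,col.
6,5

L=26->gid=26>>2=6, tid=26&3=2
[1]->row 6+0=6  col 2·2+1=5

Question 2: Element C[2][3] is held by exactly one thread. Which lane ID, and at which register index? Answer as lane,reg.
9,1

r=2⇒gr=2,Rb=0  c=3⇒th=1,odd=1
L=2*4+1=9  i=0*2+1=1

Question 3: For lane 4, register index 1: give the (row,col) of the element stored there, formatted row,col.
1,1

lane 4=>4/4=1, 4 mod 4=0
i=1  r:1+0=>1  c:2·0+1=>1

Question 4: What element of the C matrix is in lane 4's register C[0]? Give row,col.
lane 4→4/4=1, 4 mod 4=0
i=0  r:1+0→1  c:2·0+0→0

1,0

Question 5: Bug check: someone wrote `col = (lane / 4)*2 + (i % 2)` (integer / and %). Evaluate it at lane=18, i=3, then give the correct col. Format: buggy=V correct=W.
buggy=9 correct=5

`(lane / 4)*2 + (i % 2)`[18,3]->9
L=18->gid=18>>2=4, tid=18&3=2
[3]->row 4+8=12  col 2·2+1=5
col: 9 vs 5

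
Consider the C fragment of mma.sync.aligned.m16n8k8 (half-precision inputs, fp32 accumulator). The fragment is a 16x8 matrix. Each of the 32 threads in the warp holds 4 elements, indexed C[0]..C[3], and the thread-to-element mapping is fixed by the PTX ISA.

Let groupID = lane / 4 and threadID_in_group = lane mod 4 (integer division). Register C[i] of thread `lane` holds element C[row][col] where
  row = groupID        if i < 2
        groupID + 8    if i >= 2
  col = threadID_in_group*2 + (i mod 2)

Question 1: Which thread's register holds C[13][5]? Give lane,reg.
r: 13->gid=5,r8=1  c: 5->tid=2,i&1=1
L=5*4+2=22  i=1*2+1=3

22,3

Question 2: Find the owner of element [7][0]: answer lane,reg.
28,0

r=7→G=7,rhi=0  c=0→T=0,p=0
L=7*4+0=28  i=0*2+0=0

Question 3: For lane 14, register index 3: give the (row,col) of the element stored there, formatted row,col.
14: G=3,T=2
[3] (3+8,2*2+1) = (11,5)

11,5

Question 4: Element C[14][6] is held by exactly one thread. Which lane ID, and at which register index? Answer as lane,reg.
r: 14->gid=6,r8=1  c: 6->tid=3,i&1=0
L=6*4+3=27  i=1*2+0=2

27,2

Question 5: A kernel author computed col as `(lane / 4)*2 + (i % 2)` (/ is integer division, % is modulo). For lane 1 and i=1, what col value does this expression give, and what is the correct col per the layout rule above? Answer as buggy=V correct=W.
buggy=1 correct=3

`(lane / 4)*2 + (i % 2)`[1,1]→1
L=1→G=1>>2=0, T=1&3=1
[1]→row 0+0=0  col 1·2+1=3
col: 1 vs 3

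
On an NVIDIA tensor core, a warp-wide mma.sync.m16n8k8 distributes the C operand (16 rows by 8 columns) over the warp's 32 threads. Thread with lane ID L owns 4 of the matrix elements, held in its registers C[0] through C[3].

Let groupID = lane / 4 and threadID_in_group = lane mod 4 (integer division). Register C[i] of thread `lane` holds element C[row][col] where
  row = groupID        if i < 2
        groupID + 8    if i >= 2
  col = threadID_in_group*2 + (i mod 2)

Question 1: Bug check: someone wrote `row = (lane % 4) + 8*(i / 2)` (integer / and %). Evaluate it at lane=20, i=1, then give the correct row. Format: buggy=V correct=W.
buggy=0 correct=5

`(lane % 4) + 8*(i / 2)`[20,1]->0
20: gid=5,tid=0
[1] (5+0,0*2+1) = (5,1)
row: 0 vs 5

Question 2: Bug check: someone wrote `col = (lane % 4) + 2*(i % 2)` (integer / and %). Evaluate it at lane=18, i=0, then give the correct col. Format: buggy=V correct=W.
`(lane % 4) + 2*(i % 2)`[18,0]→2
18: G=4,T=2
[0] (4+0,2*2+0) = (4,4)
col: 2 vs 4

buggy=2 correct=4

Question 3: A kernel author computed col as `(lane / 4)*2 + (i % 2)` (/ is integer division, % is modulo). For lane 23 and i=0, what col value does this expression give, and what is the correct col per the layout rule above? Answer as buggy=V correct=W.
buggy=10 correct=6

`(lane / 4)*2 + (i % 2)`[23,0]→10
lane 23→23/4=5, 23 mod 4=3
i=0  r:5+0→5  c:2·3+0→6
col: 10 vs 6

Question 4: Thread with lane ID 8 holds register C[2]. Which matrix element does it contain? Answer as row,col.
8: grp=2,tig=0
[2] (2+8,0*2+0) = (10,0)

10,0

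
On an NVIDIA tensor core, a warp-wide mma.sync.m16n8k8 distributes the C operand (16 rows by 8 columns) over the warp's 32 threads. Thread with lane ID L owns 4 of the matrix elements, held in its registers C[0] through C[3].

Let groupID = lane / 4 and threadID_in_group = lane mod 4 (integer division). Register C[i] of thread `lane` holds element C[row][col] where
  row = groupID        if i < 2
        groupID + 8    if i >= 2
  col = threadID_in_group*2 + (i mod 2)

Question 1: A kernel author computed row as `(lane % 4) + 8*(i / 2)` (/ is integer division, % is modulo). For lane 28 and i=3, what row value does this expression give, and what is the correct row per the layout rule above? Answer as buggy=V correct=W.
buggy=8 correct=15

`(lane % 4) + 8*(i / 2)`[28,3]->8
28: g=7,t=0
[3] (7+8,0*2+1) = (15,1)
row: 8 vs 15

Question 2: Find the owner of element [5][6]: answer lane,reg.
23,0

r: 5->gid=5,r8=0  c: 6->tid=3,i&1=0
L=5*4+3=23  i=0*2+0=0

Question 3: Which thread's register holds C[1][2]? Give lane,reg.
5,0

r=1⇒gr=1,Rb=0  c=2⇒th=1,odd=0
L=1*4+1=5  i=0*2+0=0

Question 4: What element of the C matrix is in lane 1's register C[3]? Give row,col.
8,3

1: grp=0,tig=1
[3] (0+8,1*2+1) = (8,3)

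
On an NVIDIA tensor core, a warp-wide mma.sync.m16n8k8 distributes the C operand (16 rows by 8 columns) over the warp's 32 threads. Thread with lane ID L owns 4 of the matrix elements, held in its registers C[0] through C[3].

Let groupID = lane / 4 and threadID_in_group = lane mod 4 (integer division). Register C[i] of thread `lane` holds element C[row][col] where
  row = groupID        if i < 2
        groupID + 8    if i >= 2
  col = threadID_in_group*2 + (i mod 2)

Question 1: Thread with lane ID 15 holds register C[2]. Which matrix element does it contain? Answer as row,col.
11,6

lane 15⇒15/4=3, 15 mod 4=3
i=2  r:3+8⇒11  c:2·3+0⇒6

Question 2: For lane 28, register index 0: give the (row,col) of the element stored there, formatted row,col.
L=28=>grp=28>>2=7, tig=28&3=0
[0]=>row 7+0=7  col 0·2+0=0

7,0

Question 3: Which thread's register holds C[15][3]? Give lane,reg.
29,3

r=15⇒gr=7,Rb=1  c=3⇒th=1,odd=1
L=7*4+1=29  i=1*2+1=3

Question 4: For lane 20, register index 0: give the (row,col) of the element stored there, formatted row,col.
5,0

20: G=5,T=0
[0] (5+0,0*2+0) = (5,0)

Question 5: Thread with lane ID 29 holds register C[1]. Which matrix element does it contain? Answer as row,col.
7,3

lane 29->29/4=7, 29 mod 4=1
i=1  r:7+0->7  c:2·1+1->3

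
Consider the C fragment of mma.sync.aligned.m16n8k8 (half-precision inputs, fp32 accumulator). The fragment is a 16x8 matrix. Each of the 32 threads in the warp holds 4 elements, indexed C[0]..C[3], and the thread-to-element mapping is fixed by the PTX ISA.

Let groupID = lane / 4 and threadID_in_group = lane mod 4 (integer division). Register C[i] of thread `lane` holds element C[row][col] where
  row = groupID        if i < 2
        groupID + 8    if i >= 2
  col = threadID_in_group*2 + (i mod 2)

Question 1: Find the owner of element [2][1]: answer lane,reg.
8,1

r=2->g=2,rb=0  c=1->t=0,b0=1
L=2*4+0=8  i=0*2+1=1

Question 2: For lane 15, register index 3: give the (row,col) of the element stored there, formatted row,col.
11,7

15: gr=3,th=3
[3] (3+8,3*2+1) = (11,7)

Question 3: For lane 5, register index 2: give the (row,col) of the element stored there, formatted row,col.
lane 5: gr=1 (5/4), th=1 (5%4)
i=2: r=1+8=9, c=1*2+0=2

9,2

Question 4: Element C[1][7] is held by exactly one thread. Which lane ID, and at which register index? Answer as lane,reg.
7,1

r=1->g=1,rb=0  c=7->t=3,b0=1
L=1*4+3=7  i=0*2+1=1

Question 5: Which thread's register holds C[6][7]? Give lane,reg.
r:6=>grp=6,rB=0  c:7=>tig=3,lo=1
L=6*4+3=27  i=0*2+1=1

27,1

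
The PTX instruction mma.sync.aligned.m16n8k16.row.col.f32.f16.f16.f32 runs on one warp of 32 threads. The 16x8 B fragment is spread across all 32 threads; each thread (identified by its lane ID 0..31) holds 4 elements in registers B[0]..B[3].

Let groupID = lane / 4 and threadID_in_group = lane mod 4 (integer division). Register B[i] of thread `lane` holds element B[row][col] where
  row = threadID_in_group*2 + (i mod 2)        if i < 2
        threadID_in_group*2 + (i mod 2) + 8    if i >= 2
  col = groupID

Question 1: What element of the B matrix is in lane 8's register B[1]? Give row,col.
1,2

lane 8=>8/4=2, 8 mod 4=0
i=1  r:2·0+1+0=>1  c:2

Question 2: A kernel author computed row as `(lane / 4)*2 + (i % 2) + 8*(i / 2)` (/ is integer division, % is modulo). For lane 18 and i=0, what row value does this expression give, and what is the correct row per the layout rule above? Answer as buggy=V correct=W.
buggy=8 correct=4

`(lane / 4)*2 + (i % 2) + 8*(i / 2)`[18,0]⇒8
L=18⇒gr=18>>2=4, th=18&3=2
[0]⇒row 2·2+0+0=4  col gr=4
row: 8 vs 4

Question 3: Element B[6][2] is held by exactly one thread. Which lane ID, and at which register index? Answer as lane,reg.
11,0

c=2→G=2  r=6→rhi=0,T=3,p=0
L=2*4+3=11  i=0*2+0=0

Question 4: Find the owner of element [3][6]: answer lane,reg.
c: 6->gid=6  r: 3->r8=0,tid=1,i&1=1
L=6*4+1=25  i=0*2+1=1

25,1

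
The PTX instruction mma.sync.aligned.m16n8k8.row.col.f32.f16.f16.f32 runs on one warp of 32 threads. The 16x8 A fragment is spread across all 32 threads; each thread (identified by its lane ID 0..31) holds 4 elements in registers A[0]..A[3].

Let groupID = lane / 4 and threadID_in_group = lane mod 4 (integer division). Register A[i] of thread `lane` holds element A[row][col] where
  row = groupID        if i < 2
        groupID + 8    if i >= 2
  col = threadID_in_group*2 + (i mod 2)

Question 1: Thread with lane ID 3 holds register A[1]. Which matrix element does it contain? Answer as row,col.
lane 3=>3/4=0, 3 mod 4=3
i=1  r:0+0=>0  c:2·3+1=>7

0,7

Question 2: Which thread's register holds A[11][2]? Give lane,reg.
13,2

r=11→G=3,rhi=1  c=2→T=1,p=0
L=3*4+1=13  i=1*2+0=2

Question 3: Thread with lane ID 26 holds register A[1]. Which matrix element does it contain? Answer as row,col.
lane 26: grp=6 (26/4), tig=2 (26%4)
i=1: r=6+0=6, c=2*2+1=5

6,5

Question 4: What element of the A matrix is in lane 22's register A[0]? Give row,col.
5,4

lane 22: g=5 (22/4), t=2 (22%4)
i=0: r=5+0=5, c=2*2+0=4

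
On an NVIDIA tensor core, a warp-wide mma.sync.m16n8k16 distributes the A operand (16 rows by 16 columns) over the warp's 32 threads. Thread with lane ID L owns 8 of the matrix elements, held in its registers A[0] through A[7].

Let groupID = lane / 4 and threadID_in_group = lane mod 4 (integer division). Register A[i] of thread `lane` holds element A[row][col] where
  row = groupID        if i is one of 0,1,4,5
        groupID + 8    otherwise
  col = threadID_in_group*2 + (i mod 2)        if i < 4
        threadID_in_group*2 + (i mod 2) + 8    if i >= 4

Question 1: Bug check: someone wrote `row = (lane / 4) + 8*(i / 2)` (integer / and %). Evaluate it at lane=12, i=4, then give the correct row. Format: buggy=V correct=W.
buggy=19 correct=3

`(lane / 4) + 8*(i / 2)`[12,4]->19
12: g=3,t=0
[4] (3+0,0*2+0+8) = (3,8)
row: 19 vs 3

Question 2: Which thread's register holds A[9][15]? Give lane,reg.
r=9->g=1,rb=1  c=15->cb=1,t=3,b0=1
L=1*4+3=7  i=1*4+1*2+1=7

7,7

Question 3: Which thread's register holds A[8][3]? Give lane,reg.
1,3

r: 8->gid=0,r8=1  c: 3->c8=0,tid=1,i&1=1
L=0*4+1=1  i=0*4+1*2+1=3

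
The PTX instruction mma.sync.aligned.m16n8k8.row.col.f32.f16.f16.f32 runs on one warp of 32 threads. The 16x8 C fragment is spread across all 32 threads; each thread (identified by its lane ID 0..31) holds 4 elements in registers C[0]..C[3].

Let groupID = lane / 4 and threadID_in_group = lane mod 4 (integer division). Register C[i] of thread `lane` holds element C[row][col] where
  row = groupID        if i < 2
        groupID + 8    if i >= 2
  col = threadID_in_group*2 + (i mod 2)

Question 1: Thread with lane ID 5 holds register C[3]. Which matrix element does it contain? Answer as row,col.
9,3

L=5->gid=5>>2=1, tid=5&3=1
[3]->row 1+8=9  col 1·2+1=3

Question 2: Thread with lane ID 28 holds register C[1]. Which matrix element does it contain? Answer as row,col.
lane 28: g=7 (28/4), t=0 (28%4)
i=1: r=7+0=7, c=0*2+1=1

7,1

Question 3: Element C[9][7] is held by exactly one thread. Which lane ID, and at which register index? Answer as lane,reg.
r=9⇒gr=1,Rb=1  c=7⇒th=3,odd=1
L=1*4+3=7  i=1*2+1=3

7,3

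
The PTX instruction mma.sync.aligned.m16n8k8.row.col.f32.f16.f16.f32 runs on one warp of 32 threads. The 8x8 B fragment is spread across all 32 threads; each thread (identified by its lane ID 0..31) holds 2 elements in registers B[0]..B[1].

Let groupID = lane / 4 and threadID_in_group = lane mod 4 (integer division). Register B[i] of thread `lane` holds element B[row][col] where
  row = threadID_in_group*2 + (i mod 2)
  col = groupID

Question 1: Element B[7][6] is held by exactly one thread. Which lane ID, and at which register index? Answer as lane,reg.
c=6⇒gr=6  r=7⇒th=3,odd=1
L=6*4+3=27  i=1=1

27,1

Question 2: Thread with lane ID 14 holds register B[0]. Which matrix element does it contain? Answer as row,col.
lane 14: grp=3 (14/4), tig=2 (14%4)
i=0: r=2*2+0=4, c=grp=3

4,3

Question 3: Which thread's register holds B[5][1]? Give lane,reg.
6,1

c=1⇒gr=1  r=5⇒th=2,odd=1
L=1*4+2=6  i=1=1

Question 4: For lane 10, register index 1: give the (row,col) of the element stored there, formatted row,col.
5,2

lane 10: gid=2 (10/4), tid=2 (10%4)
i=1: r=2*2+1=5, c=gid=2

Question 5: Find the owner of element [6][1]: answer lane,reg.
7,0

c:1=>grp=1  r:6=>tig=3,lo=0
L=1*4+3=7  i=0=0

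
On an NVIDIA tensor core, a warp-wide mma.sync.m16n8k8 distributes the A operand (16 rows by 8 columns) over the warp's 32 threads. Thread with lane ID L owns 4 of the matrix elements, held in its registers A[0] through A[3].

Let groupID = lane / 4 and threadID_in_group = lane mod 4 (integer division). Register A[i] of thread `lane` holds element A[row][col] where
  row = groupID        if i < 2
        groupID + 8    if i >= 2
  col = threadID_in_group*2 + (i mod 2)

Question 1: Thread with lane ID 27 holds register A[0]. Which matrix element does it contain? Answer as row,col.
6,6

27: G=6,T=3
[0] (6+0,3*2+0) = (6,6)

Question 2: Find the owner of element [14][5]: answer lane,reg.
r=14⇒gr=6,Rb=1  c=5⇒th=2,odd=1
L=6*4+2=26  i=1*2+1=3

26,3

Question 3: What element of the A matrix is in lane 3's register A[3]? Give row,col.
8,7

3: grp=0,tig=3
[3] (0+8,3*2+1) = (8,7)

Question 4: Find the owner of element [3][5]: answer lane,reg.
14,1

r:3=>grp=3,rB=0  c:5=>tig=2,lo=1
L=3*4+2=14  i=0*2+1=1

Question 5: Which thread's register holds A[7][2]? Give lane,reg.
29,0

r=7→G=7,rhi=0  c=2→T=1,p=0
L=7*4+1=29  i=0*2+0=0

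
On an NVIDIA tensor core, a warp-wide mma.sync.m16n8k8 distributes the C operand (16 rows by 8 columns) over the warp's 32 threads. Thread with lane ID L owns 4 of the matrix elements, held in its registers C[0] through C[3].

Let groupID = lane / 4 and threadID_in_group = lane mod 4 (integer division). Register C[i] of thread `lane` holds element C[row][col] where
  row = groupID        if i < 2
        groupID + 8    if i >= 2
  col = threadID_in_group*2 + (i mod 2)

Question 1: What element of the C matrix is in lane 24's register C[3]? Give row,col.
14,1

L=24->gid=24>>2=6, tid=24&3=0
[3]->row 6+8=14  col 0·2+1=1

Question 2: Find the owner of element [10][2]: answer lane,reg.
9,2

r:10=>grp=2,rB=1  c:2=>tig=1,lo=0
L=2*4+1=9  i=1*2+0=2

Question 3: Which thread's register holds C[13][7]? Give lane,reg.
23,3

r:13=>grp=5,rB=1  c:7=>tig=3,lo=1
L=5*4+3=23  i=1*2+1=3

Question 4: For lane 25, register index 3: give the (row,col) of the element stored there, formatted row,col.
lane 25: grp=6 (25/4), tig=1 (25%4)
i=3: r=6+8=14, c=1*2+1=3

14,3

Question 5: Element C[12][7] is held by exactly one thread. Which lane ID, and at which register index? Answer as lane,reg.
19,3

r=12→G=4,rhi=1  c=7→T=3,p=1
L=4*4+3=19  i=1*2+1=3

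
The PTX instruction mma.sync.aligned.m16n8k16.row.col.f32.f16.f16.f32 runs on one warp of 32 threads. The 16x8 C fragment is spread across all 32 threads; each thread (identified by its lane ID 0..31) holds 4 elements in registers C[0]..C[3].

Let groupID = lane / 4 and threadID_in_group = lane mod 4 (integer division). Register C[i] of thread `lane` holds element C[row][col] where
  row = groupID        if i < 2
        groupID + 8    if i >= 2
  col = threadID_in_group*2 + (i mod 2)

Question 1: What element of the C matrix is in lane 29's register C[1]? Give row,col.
7,3

lane 29: G=7 (29/4), T=1 (29%4)
i=1: r=7+0=7, c=1*2+1=3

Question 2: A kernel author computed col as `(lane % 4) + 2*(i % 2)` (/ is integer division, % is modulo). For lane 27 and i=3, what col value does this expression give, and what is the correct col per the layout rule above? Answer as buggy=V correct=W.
buggy=5 correct=7

`(lane % 4) + 2*(i % 2)`[27,3]⇒5
27: gr=6,th=3
[3] (6+8,3*2+1) = (14,7)
col: 5 vs 7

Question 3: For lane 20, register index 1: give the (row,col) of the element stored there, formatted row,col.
5,1

lane 20: G=5 (20/4), T=0 (20%4)
i=1: r=5+0=5, c=0*2+1=1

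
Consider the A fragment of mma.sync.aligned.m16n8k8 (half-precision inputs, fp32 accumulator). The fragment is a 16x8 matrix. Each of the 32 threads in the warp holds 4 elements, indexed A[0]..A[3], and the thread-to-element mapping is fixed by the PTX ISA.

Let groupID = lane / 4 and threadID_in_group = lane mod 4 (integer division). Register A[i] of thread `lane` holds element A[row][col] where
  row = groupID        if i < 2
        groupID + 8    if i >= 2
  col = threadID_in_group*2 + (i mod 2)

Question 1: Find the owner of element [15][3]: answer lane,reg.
r: 15->gid=7,r8=1  c: 3->tid=1,i&1=1
L=7*4+1=29  i=1*2+1=3

29,3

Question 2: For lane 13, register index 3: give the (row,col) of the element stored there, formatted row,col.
11,3

lane 13->13/4=3, 13 mod 4=1
i=3  r:3+8->11  c:2·1+1->3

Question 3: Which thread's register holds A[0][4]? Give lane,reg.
r=0->g=0,rb=0  c=4->t=2,b0=0
L=0*4+2=2  i=0*2+0=0

2,0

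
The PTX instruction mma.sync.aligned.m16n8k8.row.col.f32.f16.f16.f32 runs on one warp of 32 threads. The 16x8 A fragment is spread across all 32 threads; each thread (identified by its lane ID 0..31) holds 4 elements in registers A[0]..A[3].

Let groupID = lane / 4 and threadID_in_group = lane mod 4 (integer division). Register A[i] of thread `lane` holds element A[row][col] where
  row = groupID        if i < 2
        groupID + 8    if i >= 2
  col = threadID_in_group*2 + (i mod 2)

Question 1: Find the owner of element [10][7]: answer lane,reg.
11,3

r=10->g=2,rb=1  c=7->t=3,b0=1
L=2*4+3=11  i=1*2+1=3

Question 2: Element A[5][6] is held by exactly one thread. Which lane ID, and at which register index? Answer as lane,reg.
r=5→G=5,rhi=0  c=6→T=3,p=0
L=5*4+3=23  i=0*2+0=0

23,0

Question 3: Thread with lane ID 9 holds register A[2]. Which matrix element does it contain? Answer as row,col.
lane 9→9/4=2, 9 mod 4=1
i=2  r:2+8→10  c:2·1+0→2

10,2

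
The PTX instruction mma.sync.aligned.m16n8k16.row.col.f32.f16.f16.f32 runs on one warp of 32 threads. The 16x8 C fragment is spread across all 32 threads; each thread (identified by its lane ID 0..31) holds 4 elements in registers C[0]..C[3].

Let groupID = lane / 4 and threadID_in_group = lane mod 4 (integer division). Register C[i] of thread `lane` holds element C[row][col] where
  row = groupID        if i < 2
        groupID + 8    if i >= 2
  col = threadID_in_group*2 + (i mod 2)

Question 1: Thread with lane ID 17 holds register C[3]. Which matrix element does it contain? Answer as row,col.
12,3

lane 17->17/4=4, 17 mod 4=1
i=3  r:4+8->12  c:2·1+1->3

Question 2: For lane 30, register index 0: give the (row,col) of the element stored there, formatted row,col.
L=30->gid=30>>2=7, tid=30&3=2
[0]->row 7+0=7  col 2·2+0=4

7,4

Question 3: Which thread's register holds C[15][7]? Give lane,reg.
31,3

r=15⇒gr=7,Rb=1  c=7⇒th=3,odd=1
L=7*4+3=31  i=1*2+1=3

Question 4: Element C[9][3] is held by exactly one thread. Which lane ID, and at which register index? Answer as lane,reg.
r: 9->gid=1,r8=1  c: 3->tid=1,i&1=1
L=1*4+1=5  i=1*2+1=3

5,3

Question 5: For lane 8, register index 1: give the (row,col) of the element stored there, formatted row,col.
2,1

lane 8->8/4=2, 8 mod 4=0
i=1  r:2+0->2  c:2·0+1->1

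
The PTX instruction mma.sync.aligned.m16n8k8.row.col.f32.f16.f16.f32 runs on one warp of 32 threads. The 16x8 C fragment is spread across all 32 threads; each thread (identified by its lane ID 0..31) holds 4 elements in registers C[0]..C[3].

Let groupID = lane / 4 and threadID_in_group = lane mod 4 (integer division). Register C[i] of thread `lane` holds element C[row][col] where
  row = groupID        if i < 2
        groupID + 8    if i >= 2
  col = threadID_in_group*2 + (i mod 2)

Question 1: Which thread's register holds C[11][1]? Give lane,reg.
r:11=>grp=3,rB=1  c:1=>tig=0,lo=1
L=3*4+0=12  i=1*2+1=3

12,3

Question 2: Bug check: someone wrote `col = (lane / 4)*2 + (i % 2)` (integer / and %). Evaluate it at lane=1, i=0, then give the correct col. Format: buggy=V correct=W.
`(lane / 4)*2 + (i % 2)`[1,0]->0
1: g=0,t=1
[0] (0+0,1*2+0) = (0,2)
col: 0 vs 2

buggy=0 correct=2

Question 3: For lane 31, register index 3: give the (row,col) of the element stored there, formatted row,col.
lane 31->31/4=7, 31 mod 4=3
i=3  r:7+8->15  c:2·3+1->7

15,7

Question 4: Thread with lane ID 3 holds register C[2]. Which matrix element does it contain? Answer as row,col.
3: G=0,T=3
[2] (0+8,3*2+0) = (8,6)

8,6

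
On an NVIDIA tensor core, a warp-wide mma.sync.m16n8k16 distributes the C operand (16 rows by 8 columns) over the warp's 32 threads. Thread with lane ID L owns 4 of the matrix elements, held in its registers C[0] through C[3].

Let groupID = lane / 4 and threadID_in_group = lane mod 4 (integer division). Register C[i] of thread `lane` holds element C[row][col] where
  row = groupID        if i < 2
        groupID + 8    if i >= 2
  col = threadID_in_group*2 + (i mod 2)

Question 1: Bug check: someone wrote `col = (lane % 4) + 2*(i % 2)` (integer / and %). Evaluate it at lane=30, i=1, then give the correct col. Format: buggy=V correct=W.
`(lane % 4) + 2*(i % 2)`[30,1]->4
L=30->gid=30>>2=7, tid=30&3=2
[1]->row 7+0=7  col 2·2+1=5
col: 4 vs 5

buggy=4 correct=5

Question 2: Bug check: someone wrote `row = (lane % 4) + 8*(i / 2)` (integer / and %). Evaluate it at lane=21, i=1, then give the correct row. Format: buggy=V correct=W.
`(lane % 4) + 8*(i / 2)`[21,1]->1
L=21->g=21>>2=5, t=21&3=1
[1]->row 5+0=5  col 1·2+1=3
row: 1 vs 5

buggy=1 correct=5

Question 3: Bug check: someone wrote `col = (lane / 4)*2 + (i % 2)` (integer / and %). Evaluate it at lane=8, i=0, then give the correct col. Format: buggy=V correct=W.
`(lane / 4)*2 + (i % 2)`[8,0]=>4
L=8=>grp=8>>2=2, tig=8&3=0
[0]=>row 2+0=2  col 0·2+0=0
col: 4 vs 0

buggy=4 correct=0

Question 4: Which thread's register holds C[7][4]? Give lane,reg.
30,0

r=7→G=7,rhi=0  c=4→T=2,p=0
L=7*4+2=30  i=0*2+0=0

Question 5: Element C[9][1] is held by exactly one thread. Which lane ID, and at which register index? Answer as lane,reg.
4,3

r:9=>grp=1,rB=1  c:1=>tig=0,lo=1
L=1*4+0=4  i=1*2+1=3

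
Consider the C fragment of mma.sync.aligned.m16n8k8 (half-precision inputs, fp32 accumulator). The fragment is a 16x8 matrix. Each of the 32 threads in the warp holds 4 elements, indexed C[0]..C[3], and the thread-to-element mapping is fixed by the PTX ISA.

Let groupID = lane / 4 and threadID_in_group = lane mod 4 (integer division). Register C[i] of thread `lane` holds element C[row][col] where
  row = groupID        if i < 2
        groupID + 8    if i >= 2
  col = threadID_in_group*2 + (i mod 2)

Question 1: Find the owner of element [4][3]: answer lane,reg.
r=4->g=4,rb=0  c=3->t=1,b0=1
L=4*4+1=17  i=0*2+1=1

17,1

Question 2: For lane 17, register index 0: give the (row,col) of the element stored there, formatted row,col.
4,2

lane 17⇒17/4=4, 17 mod 4=1
i=0  r:4+0⇒4  c:2·1+0⇒2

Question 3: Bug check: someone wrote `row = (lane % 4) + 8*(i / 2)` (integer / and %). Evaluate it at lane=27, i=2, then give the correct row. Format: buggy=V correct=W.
`(lane % 4) + 8*(i / 2)`[27,2]->11
lane 27: g=6 (27/4), t=3 (27%4)
i=2: r=6+8=14, c=3*2+0=6
row: 11 vs 14

buggy=11 correct=14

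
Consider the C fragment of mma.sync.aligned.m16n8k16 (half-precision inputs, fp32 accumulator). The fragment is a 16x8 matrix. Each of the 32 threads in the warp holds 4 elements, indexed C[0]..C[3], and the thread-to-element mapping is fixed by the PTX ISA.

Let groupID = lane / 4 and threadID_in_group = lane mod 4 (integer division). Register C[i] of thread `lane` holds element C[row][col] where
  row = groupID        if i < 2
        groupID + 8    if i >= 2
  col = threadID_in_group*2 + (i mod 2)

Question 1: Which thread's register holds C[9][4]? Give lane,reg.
r=9->g=1,rb=1  c=4->t=2,b0=0
L=1*4+2=6  i=1*2+0=2

6,2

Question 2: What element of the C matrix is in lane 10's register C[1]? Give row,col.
L=10⇒gr=10>>2=2, th=10&3=2
[1]⇒row 2+0=2  col 2·2+1=5

2,5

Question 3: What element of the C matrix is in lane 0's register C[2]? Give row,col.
L=0->g=0>>2=0, t=0&3=0
[2]->row 0+8=8  col 0·2+0=0

8,0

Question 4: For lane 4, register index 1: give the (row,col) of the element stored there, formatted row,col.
lane 4: gid=1 (4/4), tid=0 (4%4)
i=1: r=1+0=1, c=0*2+1=1

1,1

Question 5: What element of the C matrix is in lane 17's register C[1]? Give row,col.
4,3

L=17=>grp=17>>2=4, tig=17&3=1
[1]=>row 4+0=4  col 1·2+1=3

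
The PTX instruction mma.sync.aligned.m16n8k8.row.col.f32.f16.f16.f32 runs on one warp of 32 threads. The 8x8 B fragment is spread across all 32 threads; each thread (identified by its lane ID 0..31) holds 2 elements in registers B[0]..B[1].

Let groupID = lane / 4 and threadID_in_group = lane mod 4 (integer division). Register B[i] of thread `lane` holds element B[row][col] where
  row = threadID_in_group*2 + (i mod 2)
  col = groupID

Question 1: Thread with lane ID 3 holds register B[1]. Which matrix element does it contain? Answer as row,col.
7,0

L=3→G=3>>2=0, T=3&3=3
[1]→row 3·2+1=7  col G=0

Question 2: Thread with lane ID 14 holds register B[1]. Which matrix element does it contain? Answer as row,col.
L=14→G=14>>2=3, T=14&3=2
[1]→row 2·2+1=5  col G=3

5,3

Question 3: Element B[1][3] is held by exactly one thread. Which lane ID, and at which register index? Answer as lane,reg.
12,1

c=3->g=3  r=1->t=0,b0=1
L=3*4+0=12  i=1=1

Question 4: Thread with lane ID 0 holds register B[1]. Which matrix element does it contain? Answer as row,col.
1,0

lane 0: g=0 (0/4), t=0 (0%4)
i=1: r=0*2+1=1, c=g=0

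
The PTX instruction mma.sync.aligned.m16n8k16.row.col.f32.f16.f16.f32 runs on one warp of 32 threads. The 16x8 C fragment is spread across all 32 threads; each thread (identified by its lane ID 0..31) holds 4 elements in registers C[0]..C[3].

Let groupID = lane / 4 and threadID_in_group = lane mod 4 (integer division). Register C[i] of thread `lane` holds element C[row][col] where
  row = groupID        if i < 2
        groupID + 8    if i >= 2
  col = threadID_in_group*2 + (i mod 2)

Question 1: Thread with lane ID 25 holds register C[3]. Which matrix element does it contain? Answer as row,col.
14,3

lane 25=>25/4=6, 25 mod 4=1
i=3  r:6+8=>14  c:2·1+1=>3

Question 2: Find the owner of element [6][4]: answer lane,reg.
26,0

r: 6->gid=6,r8=0  c: 4->tid=2,i&1=0
L=6*4+2=26  i=0*2+0=0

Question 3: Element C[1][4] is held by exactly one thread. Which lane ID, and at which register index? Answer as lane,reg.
r: 1->gid=1,r8=0  c: 4->tid=2,i&1=0
L=1*4+2=6  i=0*2+0=0

6,0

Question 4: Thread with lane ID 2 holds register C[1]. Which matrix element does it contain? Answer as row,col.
0,5

2: gr=0,th=2
[1] (0+0,2*2+1) = (0,5)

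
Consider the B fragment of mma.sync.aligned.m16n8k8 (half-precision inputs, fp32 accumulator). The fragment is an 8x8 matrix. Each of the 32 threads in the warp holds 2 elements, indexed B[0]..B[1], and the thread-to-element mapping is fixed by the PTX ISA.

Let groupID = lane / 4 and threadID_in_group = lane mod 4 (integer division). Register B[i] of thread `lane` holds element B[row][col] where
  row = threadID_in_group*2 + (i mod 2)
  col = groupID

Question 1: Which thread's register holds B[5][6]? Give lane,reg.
c: 6->gid=6  r: 5->tid=2,i&1=1
L=6*4+2=26  i=1=1

26,1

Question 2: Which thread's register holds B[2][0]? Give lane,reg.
c=0⇒gr=0  r=2⇒th=1,odd=0
L=0*4+1=1  i=0=0

1,0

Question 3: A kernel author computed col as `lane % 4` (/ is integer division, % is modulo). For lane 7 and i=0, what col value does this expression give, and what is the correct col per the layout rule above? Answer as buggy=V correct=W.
`lane % 4`[7,0]⇒3
L=7⇒gr=7>>2=1, th=7&3=3
[0]⇒row 3·2+0=6  col gr=1
col: 3 vs 1

buggy=3 correct=1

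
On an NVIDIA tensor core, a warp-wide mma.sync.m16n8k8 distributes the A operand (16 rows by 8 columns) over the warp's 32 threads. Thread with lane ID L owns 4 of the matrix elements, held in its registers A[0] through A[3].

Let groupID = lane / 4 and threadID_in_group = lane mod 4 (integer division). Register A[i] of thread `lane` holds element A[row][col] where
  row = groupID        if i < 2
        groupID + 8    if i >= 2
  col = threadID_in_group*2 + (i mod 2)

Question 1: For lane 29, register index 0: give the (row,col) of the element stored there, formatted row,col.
7,2

29: gid=7,tid=1
[0] (7+0,1*2+0) = (7,2)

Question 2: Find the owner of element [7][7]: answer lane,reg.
r: 7->gid=7,r8=0  c: 7->tid=3,i&1=1
L=7*4+3=31  i=0*2+1=1

31,1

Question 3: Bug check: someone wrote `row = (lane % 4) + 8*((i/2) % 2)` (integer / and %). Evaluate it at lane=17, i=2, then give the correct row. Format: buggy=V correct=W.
buggy=9 correct=12

`(lane % 4) + 8*((i/2) % 2)`[17,2]->9
lane 17: gid=4 (17/4), tid=1 (17%4)
i=2: r=4+8=12, c=1*2+0=2
row: 9 vs 12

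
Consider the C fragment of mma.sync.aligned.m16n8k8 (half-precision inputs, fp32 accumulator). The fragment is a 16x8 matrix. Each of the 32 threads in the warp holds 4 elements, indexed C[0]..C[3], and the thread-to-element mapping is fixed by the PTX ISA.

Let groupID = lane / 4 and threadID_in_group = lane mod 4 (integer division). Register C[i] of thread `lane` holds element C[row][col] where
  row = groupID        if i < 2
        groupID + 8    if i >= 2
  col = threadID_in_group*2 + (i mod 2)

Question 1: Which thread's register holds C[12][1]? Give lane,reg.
16,3

r=12→G=4,rhi=1  c=1→T=0,p=1
L=4*4+0=16  i=1*2+1=3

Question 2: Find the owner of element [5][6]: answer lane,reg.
23,0

r:5=>grp=5,rB=0  c:6=>tig=3,lo=0
L=5*4+3=23  i=0*2+0=0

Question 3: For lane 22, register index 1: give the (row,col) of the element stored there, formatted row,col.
lane 22->22/4=5, 22 mod 4=2
i=1  r:5+0->5  c:2·2+1->5

5,5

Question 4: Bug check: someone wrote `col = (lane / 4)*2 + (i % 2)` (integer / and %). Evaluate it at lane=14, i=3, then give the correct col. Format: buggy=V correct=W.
buggy=7 correct=5

`(lane / 4)*2 + (i % 2)`[14,3]→7
lane 14→14/4=3, 14 mod 4=2
i=3  r:3+8→11  c:2·2+1→5
col: 7 vs 5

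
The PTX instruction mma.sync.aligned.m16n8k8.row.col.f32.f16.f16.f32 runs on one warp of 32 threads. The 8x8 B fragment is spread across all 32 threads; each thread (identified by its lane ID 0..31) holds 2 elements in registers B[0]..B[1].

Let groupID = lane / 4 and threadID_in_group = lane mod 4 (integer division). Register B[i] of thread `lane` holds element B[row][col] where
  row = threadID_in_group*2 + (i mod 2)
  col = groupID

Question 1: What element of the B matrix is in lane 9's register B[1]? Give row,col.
3,2

lane 9=>9/4=2, 9 mod 4=1
i=1  r:2·1+1=>3  c:2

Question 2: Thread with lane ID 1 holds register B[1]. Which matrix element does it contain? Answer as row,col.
3,0

L=1->g=1>>2=0, t=1&3=1
[1]->row 1·2+1=3  col g=0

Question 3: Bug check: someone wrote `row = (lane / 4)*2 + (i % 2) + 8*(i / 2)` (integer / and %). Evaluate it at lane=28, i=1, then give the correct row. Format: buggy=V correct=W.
buggy=15 correct=1

`(lane / 4)*2 + (i % 2) + 8*(i / 2)`[28,1]⇒15
28: gr=7,th=0
[1] (0*2+1,7) = (1,7)
row: 15 vs 1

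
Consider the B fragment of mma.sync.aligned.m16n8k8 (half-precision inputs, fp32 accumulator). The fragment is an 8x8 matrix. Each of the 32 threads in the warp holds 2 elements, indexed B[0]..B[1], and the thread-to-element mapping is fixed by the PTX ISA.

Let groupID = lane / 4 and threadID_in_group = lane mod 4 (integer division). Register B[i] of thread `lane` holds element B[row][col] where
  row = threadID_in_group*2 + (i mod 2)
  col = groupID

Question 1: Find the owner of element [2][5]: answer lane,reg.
c=5⇒gr=5  r=2⇒th=1,odd=0
L=5*4+1=21  i=0=0

21,0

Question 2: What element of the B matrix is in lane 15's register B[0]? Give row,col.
lane 15→15/4=3, 15 mod 4=3
i=0  r:2·3+0→6  c:3

6,3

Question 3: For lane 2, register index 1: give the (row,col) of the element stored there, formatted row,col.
lane 2: g=0 (2/4), t=2 (2%4)
i=1: r=2*2+1=5, c=g=0

5,0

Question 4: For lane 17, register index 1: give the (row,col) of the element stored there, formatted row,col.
lane 17: gr=4 (17/4), th=1 (17%4)
i=1: r=1*2+1=3, c=gr=4

3,4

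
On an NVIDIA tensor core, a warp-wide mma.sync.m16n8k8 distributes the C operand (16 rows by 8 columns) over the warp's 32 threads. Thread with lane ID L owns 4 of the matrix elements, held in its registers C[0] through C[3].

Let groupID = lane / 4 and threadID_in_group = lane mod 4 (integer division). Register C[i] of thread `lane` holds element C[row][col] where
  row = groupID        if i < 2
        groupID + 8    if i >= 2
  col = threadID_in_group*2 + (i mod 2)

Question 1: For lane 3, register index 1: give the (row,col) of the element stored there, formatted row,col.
0,7

3: g=0,t=3
[1] (0+0,3*2+1) = (0,7)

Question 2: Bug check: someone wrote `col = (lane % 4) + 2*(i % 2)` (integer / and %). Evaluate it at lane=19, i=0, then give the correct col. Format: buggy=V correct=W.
`(lane % 4) + 2*(i % 2)`[19,0]->3
lane 19->19/4=4, 19 mod 4=3
i=0  r:4+0->4  c:2·3+0->6
col: 3 vs 6

buggy=3 correct=6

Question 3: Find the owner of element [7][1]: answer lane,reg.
r=7⇒gr=7,Rb=0  c=1⇒th=0,odd=1
L=7*4+0=28  i=0*2+1=1

28,1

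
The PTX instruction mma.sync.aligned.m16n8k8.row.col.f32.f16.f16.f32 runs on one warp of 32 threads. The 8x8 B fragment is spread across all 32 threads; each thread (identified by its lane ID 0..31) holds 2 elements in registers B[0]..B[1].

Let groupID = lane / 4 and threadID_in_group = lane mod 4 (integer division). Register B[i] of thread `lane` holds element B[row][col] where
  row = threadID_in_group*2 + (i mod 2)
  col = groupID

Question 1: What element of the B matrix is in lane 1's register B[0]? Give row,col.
2,0

1: grp=0,tig=1
[0] (1*2+0,0) = (2,0)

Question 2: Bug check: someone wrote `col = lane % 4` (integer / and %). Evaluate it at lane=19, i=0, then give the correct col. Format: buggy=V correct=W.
buggy=3 correct=4

`lane % 4`[19,0]⇒3
L=19⇒gr=19>>2=4, th=19&3=3
[0]⇒row 3·2+0=6  col gr=4
col: 3 vs 4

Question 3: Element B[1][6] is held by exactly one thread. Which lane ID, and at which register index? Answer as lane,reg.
c: 6->gid=6  r: 1->tid=0,i&1=1
L=6*4+0=24  i=1=1

24,1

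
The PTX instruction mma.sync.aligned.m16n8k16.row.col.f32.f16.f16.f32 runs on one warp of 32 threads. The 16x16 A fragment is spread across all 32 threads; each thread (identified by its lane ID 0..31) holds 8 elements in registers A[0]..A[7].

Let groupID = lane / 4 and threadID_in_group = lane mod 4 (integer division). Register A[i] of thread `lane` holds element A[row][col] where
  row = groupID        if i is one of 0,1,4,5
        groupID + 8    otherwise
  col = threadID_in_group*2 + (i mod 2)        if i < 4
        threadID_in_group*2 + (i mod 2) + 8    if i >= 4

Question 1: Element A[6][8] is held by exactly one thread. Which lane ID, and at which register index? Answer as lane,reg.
r:6=>grp=6,rB=0  c:8=>cB=1,tig=0,lo=0
L=6*4+0=24  i=1*4+0*2+0=4

24,4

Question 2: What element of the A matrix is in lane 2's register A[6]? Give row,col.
L=2->g=2>>2=0, t=2&3=2
[6]->row 0+8=8  col 2·2+0+8=12

8,12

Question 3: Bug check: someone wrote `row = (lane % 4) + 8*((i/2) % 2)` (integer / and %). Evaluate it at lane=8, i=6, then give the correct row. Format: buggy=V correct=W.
`(lane % 4) + 8*((i/2) % 2)`[8,6]->8
lane 8: gid=2 (8/4), tid=0 (8%4)
i=6: r=2+8=10, c=0*2+0+8=8
row: 8 vs 10

buggy=8 correct=10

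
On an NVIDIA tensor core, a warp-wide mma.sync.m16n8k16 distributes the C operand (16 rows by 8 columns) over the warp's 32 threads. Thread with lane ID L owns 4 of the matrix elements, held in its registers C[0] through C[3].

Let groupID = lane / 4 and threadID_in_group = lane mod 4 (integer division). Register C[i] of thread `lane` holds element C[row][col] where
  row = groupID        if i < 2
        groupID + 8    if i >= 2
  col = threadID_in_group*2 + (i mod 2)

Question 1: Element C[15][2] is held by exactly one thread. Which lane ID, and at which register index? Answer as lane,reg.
29,2

r: 15->gid=7,r8=1  c: 2->tid=1,i&1=0
L=7*4+1=29  i=1*2+0=2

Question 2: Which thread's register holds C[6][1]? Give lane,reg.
24,1

r=6->g=6,rb=0  c=1->t=0,b0=1
L=6*4+0=24  i=0*2+1=1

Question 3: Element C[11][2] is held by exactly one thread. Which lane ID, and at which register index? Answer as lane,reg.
13,2

r=11→G=3,rhi=1  c=2→T=1,p=0
L=3*4+1=13  i=1*2+0=2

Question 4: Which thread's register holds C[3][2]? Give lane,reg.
13,0

r=3->g=3,rb=0  c=2->t=1,b0=0
L=3*4+1=13  i=0*2+0=0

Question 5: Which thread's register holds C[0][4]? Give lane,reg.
2,0

r=0->g=0,rb=0  c=4->t=2,b0=0
L=0*4+2=2  i=0*2+0=0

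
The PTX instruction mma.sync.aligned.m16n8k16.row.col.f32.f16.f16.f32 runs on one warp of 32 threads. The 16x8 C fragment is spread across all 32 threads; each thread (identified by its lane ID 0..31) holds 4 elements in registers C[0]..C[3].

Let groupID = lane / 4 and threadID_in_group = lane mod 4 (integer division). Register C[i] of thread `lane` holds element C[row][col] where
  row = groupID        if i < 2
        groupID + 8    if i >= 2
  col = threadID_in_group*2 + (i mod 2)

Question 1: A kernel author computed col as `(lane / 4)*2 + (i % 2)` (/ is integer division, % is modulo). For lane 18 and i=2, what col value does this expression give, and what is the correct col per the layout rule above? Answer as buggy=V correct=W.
`(lane / 4)*2 + (i % 2)`[18,2]->8
18: gid=4,tid=2
[2] (4+8,2*2+0) = (12,4)
col: 8 vs 4

buggy=8 correct=4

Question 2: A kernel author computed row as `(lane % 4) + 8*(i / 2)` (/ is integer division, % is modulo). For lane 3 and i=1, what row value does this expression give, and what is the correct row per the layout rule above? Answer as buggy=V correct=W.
buggy=3 correct=0

`(lane % 4) + 8*(i / 2)`[3,1]=>3
L=3=>grp=3>>2=0, tig=3&3=3
[1]=>row 0+0=0  col 3·2+1=7
row: 3 vs 0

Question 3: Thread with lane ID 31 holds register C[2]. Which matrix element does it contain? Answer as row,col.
31: gid=7,tid=3
[2] (7+8,3*2+0) = (15,6)

15,6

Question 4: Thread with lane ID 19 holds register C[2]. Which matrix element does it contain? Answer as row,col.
12,6

L=19->g=19>>2=4, t=19&3=3
[2]->row 4+8=12  col 3·2+0=6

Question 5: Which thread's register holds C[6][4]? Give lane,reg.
r: 6->gid=6,r8=0  c: 4->tid=2,i&1=0
L=6*4+2=26  i=0*2+0=0

26,0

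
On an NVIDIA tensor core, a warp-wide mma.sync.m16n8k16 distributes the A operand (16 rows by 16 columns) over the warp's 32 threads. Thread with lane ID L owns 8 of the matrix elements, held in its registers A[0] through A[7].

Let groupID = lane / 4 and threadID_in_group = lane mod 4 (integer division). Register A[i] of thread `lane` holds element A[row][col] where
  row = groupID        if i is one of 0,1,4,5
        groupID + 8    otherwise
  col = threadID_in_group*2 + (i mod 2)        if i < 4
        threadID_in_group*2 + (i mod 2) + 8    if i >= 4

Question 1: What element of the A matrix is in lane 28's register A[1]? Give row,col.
7,1

lane 28->28/4=7, 28 mod 4=0
i=1  r:7+0->7  c:2·0+1+0->1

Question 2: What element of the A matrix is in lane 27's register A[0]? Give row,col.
6,6

L=27->gid=27>>2=6, tid=27&3=3
[0]->row 6+0=6  col 3·2+0+0=6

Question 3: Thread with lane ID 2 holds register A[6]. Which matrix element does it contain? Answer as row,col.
L=2->gid=2>>2=0, tid=2&3=2
[6]->row 0+8=8  col 2·2+0+8=12

8,12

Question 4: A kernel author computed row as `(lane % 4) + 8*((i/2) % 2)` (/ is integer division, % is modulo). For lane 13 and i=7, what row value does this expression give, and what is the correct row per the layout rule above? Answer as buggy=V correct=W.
buggy=9 correct=11

`(lane % 4) + 8*((i/2) % 2)`[13,7]⇒9
lane 13⇒13/4=3, 13 mod 4=1
i=7  r:3+8⇒11  c:2·1+1+8⇒11
row: 9 vs 11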